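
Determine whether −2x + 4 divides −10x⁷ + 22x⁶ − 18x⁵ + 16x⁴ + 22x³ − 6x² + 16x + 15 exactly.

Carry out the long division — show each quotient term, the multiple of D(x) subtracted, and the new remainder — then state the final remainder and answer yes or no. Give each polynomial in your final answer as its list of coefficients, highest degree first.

R = [7], so D(x) is not a factor of P(x). no

Step 1: lead(−10x⁷ + 22x⁶ − 18x⁵ + 16x⁴ + 22x³ − 6x² + 16x + 15) ÷ lead(D) = −10x⁷ ÷ −2x = 5x⁶. Subtract (5x⁶)·D = −10x⁷ + 20x⁶. Remainder: 2x⁶ − 18x⁵ + 16x⁴ + 22x³ − 6x² + 16x + 15.
Step 2: lead(2x⁶ − 18x⁵ + 16x⁴ + 22x³ − 6x² + 16x + 15) ÷ lead(D) = 2x⁶ ÷ −2x = −x⁵. Subtract (−x⁵)·D = 2x⁶ − 4x⁵. Remainder: −14x⁵ + 16x⁴ + 22x³ − 6x² + 16x + 15.
Step 3: lead(−14x⁵ + 16x⁴ + 22x³ − 6x² + 16x + 15) ÷ lead(D) = −14x⁵ ÷ −2x = 7x⁴. Subtract (7x⁴)·D = −14x⁵ + 28x⁴. Remainder: −12x⁴ + 22x³ − 6x² + 16x + 15.
Step 4: lead(−12x⁴ + 22x³ − 6x² + 16x + 15) ÷ lead(D) = −12x⁴ ÷ −2x = 6x³. Subtract (6x³)·D = −12x⁴ + 24x³. Remainder: −2x³ − 6x² + 16x + 15.
Step 5: lead(−2x³ − 6x² + 16x + 15) ÷ lead(D) = −2x³ ÷ −2x = x². Subtract (x²)·D = −2x³ + 4x². Remainder: −10x² + 16x + 15.
Step 6: lead(−10x² + 16x + 15) ÷ lead(D) = −10x² ÷ −2x = 5x. Subtract (5x)·D = −10x² + 20x. Remainder: −4x + 15.
Step 7: lead(−4x + 15) ÷ lead(D) = −4x ÷ −2x = 2. Subtract (2)·D = −4x + 8. Remainder: 7.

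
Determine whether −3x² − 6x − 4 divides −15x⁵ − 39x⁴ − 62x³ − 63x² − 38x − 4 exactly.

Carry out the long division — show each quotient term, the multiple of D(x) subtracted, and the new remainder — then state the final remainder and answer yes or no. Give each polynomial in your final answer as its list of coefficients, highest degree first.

Step 1: lead(−15x⁵ − 39x⁴ − 62x³ − 63x² − 38x − 4) ÷ lead(D) = −15x⁵ ÷ −3x² = 5x³. Subtract (5x³)·D = −15x⁵ − 30x⁴ − 20x³. Remainder: −9x⁴ − 42x³ − 63x² − 38x − 4.
Step 2: lead(−9x⁴ − 42x³ − 63x² − 38x − 4) ÷ lead(D) = −9x⁴ ÷ −3x² = 3x². Subtract (3x²)·D = −9x⁴ − 18x³ − 12x². Remainder: −24x³ − 51x² − 38x − 4.
Step 3: lead(−24x³ − 51x² − 38x − 4) ÷ lead(D) = −24x³ ÷ −3x² = 8x. Subtract (8x)·D = −24x³ − 48x² − 32x. Remainder: −3x² − 6x − 4.
Step 4: lead(−3x² − 6x − 4) ÷ lead(D) = −3x² ÷ −3x² = 1. Subtract (1)·D = −3x² − 6x − 4. Remainder: 0.

R = [0], so D(x) is a factor of P(x). yes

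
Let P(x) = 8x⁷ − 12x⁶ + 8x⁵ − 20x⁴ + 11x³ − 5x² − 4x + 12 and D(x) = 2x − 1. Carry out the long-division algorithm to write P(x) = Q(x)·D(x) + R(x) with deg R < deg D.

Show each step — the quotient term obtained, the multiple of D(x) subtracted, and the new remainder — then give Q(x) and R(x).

Q(x) = 4x⁶ − 4x⁵ + 2x⁴ − 9x³ + x² − 2x − 3; R(x) = 9

Step 1: lead(8x⁷ − 12x⁶ + 8x⁵ − 20x⁴ + 11x³ − 5x² − 4x + 12) ÷ lead(D) = 8x⁷ ÷ 2x = 4x⁶. Subtract (4x⁶)·D = 8x⁷ − 4x⁶. Remainder: −8x⁶ + 8x⁵ − 20x⁴ + 11x³ − 5x² − 4x + 12.
Step 2: lead(−8x⁶ + 8x⁵ − 20x⁴ + 11x³ − 5x² − 4x + 12) ÷ lead(D) = −8x⁶ ÷ 2x = −4x⁵. Subtract (−4x⁵)·D = −8x⁶ + 4x⁵. Remainder: 4x⁵ − 20x⁴ + 11x³ − 5x² − 4x + 12.
Step 3: lead(4x⁵ − 20x⁴ + 11x³ − 5x² − 4x + 12) ÷ lead(D) = 4x⁵ ÷ 2x = 2x⁴. Subtract (2x⁴)·D = 4x⁵ − 2x⁴. Remainder: −18x⁴ + 11x³ − 5x² − 4x + 12.
Step 4: lead(−18x⁴ + 11x³ − 5x² − 4x + 12) ÷ lead(D) = −18x⁴ ÷ 2x = −9x³. Subtract (−9x³)·D = −18x⁴ + 9x³. Remainder: 2x³ − 5x² − 4x + 12.
Step 5: lead(2x³ − 5x² − 4x + 12) ÷ lead(D) = 2x³ ÷ 2x = x². Subtract (x²)·D = 2x³ − x². Remainder: −4x² − 4x + 12.
Step 6: lead(−4x² − 4x + 12) ÷ lead(D) = −4x² ÷ 2x = −2x. Subtract (−2x)·D = −4x² + 2x. Remainder: −6x + 12.
Step 7: lead(−6x + 12) ÷ lead(D) = −6x ÷ 2x = −3. Subtract (−3)·D = −6x + 3. Remainder: 9.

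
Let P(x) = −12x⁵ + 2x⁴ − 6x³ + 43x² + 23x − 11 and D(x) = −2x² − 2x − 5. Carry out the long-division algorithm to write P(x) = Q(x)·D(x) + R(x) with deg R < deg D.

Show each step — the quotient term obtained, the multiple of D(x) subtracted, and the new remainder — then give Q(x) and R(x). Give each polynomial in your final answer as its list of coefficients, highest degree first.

Step 1: lead(−12x⁵ + 2x⁴ − 6x³ + 43x² + 23x − 11) ÷ lead(D) = −12x⁵ ÷ −2x² = 6x³. Subtract (6x³)·D = −12x⁵ − 12x⁴ − 30x³. Remainder: 14x⁴ + 24x³ + 43x² + 23x − 11.
Step 2: lead(14x⁴ + 24x³ + 43x² + 23x − 11) ÷ lead(D) = 14x⁴ ÷ −2x² = −7x². Subtract (−7x²)·D = 14x⁴ + 14x³ + 35x². Remainder: 10x³ + 8x² + 23x − 11.
Step 3: lead(10x³ + 8x² + 23x − 11) ÷ lead(D) = 10x³ ÷ −2x² = −5x. Subtract (−5x)·D = 10x³ + 10x² + 25x. Remainder: −2x² − 2x − 11.
Step 4: lead(−2x² − 2x − 11) ÷ lead(D) = −2x² ÷ −2x² = 1. Subtract (1)·D = −2x² − 2x − 5. Remainder: −6.

Q = [6, -7, -5, 1]; R = [-6]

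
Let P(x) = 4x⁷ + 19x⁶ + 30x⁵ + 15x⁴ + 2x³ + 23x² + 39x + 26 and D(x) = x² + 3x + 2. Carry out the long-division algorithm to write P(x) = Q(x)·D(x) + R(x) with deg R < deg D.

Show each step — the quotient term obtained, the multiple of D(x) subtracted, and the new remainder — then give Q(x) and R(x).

Q(x) = 4x⁵ + 7x⁴ + x³ − 2x² + 6x + 9; R(x) = 8

Step 1: lead(4x⁷ + 19x⁶ + 30x⁵ + 15x⁴ + 2x³ + 23x² + 39x + 26) ÷ lead(D) = 4x⁷ ÷ x² = 4x⁵. Subtract (4x⁵)·D = 4x⁷ + 12x⁶ + 8x⁵. Remainder: 7x⁶ + 22x⁵ + 15x⁴ + 2x³ + 23x² + 39x + 26.
Step 2: lead(7x⁶ + 22x⁵ + 15x⁴ + 2x³ + 23x² + 39x + 26) ÷ lead(D) = 7x⁶ ÷ x² = 7x⁴. Subtract (7x⁴)·D = 7x⁶ + 21x⁵ + 14x⁴. Remainder: x⁵ + x⁴ + 2x³ + 23x² + 39x + 26.
Step 3: lead(x⁵ + x⁴ + 2x³ + 23x² + 39x + 26) ÷ lead(D) = x⁵ ÷ x² = x³. Subtract (x³)·D = x⁵ + 3x⁴ + 2x³. Remainder: −2x⁴ + 23x² + 39x + 26.
Step 4: lead(−2x⁴ + 23x² + 39x + 26) ÷ lead(D) = −2x⁴ ÷ x² = −2x². Subtract (−2x²)·D = −2x⁴ − 6x³ − 4x². Remainder: 6x³ + 27x² + 39x + 26.
Step 5: lead(6x³ + 27x² + 39x + 26) ÷ lead(D) = 6x³ ÷ x² = 6x. Subtract (6x)·D = 6x³ + 18x² + 12x. Remainder: 9x² + 27x + 26.
Step 6: lead(9x² + 27x + 26) ÷ lead(D) = 9x² ÷ x² = 9. Subtract (9)·D = 9x² + 27x + 18. Remainder: 8.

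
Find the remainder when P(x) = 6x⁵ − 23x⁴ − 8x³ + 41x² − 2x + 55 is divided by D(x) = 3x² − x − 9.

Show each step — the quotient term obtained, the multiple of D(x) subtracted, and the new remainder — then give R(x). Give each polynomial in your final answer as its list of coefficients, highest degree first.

Step 1: lead(6x⁵ − 23x⁴ − 8x³ + 41x² − 2x + 55) ÷ lead(D) = 6x⁵ ÷ 3x² = 2x³. Subtract (2x³)·D = 6x⁵ − 2x⁴ − 18x³. Remainder: −21x⁴ + 10x³ + 41x² − 2x + 55.
Step 2: lead(−21x⁴ + 10x³ + 41x² − 2x + 55) ÷ lead(D) = −21x⁴ ÷ 3x² = −7x². Subtract (−7x²)·D = −21x⁴ + 7x³ + 63x². Remainder: 3x³ − 22x² − 2x + 55.
Step 3: lead(3x³ − 22x² − 2x + 55) ÷ lead(D) = 3x³ ÷ 3x² = x. Subtract (x)·D = 3x³ − x² − 9x. Remainder: −21x² + 7x + 55.
Step 4: lead(−21x² + 7x + 55) ÷ lead(D) = −21x² ÷ 3x² = −7. Subtract (−7)·D = −21x² + 7x + 63. Remainder: −8.

R = [-8]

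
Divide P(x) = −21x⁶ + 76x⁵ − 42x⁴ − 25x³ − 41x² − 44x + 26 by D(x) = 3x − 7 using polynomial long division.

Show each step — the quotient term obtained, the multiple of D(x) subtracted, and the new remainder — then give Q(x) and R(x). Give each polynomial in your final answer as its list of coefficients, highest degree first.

Q = [-7, 9, 7, 8, 5, -3]; R = [5]

Step 1: lead(−21x⁶ + 76x⁵ − 42x⁴ − 25x³ − 41x² − 44x + 26) ÷ lead(D) = −21x⁶ ÷ 3x = −7x⁵. Subtract (−7x⁵)·D = −21x⁶ + 49x⁵. Remainder: 27x⁵ − 42x⁴ − 25x³ − 41x² − 44x + 26.
Step 2: lead(27x⁵ − 42x⁴ − 25x³ − 41x² − 44x + 26) ÷ lead(D) = 27x⁵ ÷ 3x = 9x⁴. Subtract (9x⁴)·D = 27x⁵ − 63x⁴. Remainder: 21x⁴ − 25x³ − 41x² − 44x + 26.
Step 3: lead(21x⁴ − 25x³ − 41x² − 44x + 26) ÷ lead(D) = 21x⁴ ÷ 3x = 7x³. Subtract (7x³)·D = 21x⁴ − 49x³. Remainder: 24x³ − 41x² − 44x + 26.
Step 4: lead(24x³ − 41x² − 44x + 26) ÷ lead(D) = 24x³ ÷ 3x = 8x². Subtract (8x²)·D = 24x³ − 56x². Remainder: 15x² − 44x + 26.
Step 5: lead(15x² − 44x + 26) ÷ lead(D) = 15x² ÷ 3x = 5x. Subtract (5x)·D = 15x² − 35x. Remainder: −9x + 26.
Step 6: lead(−9x + 26) ÷ lead(D) = −9x ÷ 3x = −3. Subtract (−3)·D = −9x + 21. Remainder: 5.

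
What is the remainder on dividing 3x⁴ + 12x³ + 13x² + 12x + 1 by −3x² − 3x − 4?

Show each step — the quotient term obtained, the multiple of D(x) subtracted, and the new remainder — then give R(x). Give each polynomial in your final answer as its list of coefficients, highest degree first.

Step 1: lead(3x⁴ + 12x³ + 13x² + 12x + 1) ÷ lead(D) = 3x⁴ ÷ −3x² = −x². Subtract (−x²)·D = 3x⁴ + 3x³ + 4x². Remainder: 9x³ + 9x² + 12x + 1.
Step 2: lead(9x³ + 9x² + 12x + 1) ÷ lead(D) = 9x³ ÷ −3x² = −3x. Subtract (−3x)·D = 9x³ + 9x² + 12x. Remainder: 1.

R = [1]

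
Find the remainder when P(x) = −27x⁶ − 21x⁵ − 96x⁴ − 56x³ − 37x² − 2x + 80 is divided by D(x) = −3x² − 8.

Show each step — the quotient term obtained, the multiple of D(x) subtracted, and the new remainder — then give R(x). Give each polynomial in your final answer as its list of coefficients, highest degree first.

R = [-2, 8]

Step 1: lead(−27x⁶ − 21x⁵ − 96x⁴ − 56x³ − 37x² − 2x + 80) ÷ lead(D) = −27x⁶ ÷ −3x² = 9x⁴. Subtract (9x⁴)·D = −27x⁶ − 72x⁴. Remainder: −21x⁵ − 24x⁴ − 56x³ − 37x² − 2x + 80.
Step 2: lead(−21x⁵ − 24x⁴ − 56x³ − 37x² − 2x + 80) ÷ lead(D) = −21x⁵ ÷ −3x² = 7x³. Subtract (7x³)·D = −21x⁵ − 56x³. Remainder: −24x⁴ − 37x² − 2x + 80.
Step 3: lead(−24x⁴ − 37x² − 2x + 80) ÷ lead(D) = −24x⁴ ÷ −3x² = 8x². Subtract (8x²)·D = −24x⁴ − 64x². Remainder: 27x² − 2x + 80.
Step 4: lead(27x² − 2x + 80) ÷ lead(D) = 27x² ÷ −3x² = −9. Subtract (−9)·D = 27x² + 72. Remainder: −2x + 8.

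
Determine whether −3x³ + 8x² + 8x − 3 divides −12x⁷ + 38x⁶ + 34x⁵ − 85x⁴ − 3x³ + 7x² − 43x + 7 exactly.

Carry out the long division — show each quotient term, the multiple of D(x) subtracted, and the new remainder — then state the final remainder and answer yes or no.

R(x) = 5x² + 6x − 8, so D(x) is not a factor of P(x). no

Step 1: lead(−12x⁷ + 38x⁶ + 34x⁵ − 85x⁴ − 3x³ + 7x² − 43x + 7) ÷ lead(D) = −12x⁷ ÷ −3x³ = 4x⁴. Subtract (4x⁴)·D = −12x⁷ + 32x⁶ + 32x⁵ − 12x⁴. Remainder: 6x⁶ + 2x⁵ − 73x⁴ − 3x³ + 7x² − 43x + 7.
Step 2: lead(6x⁶ + 2x⁵ − 73x⁴ − 3x³ + 7x² − 43x + 7) ÷ lead(D) = 6x⁶ ÷ −3x³ = −2x³. Subtract (−2x³)·D = 6x⁶ − 16x⁵ − 16x⁴ + 6x³. Remainder: 18x⁵ − 57x⁴ − 9x³ + 7x² − 43x + 7.
Step 3: lead(18x⁵ − 57x⁴ − 9x³ + 7x² − 43x + 7) ÷ lead(D) = 18x⁵ ÷ −3x³ = −6x². Subtract (−6x²)·D = 18x⁵ − 48x⁴ − 48x³ + 18x². Remainder: −9x⁴ + 39x³ − 11x² − 43x + 7.
Step 4: lead(−9x⁴ + 39x³ − 11x² − 43x + 7) ÷ lead(D) = −9x⁴ ÷ −3x³ = 3x. Subtract (3x)·D = −9x⁴ + 24x³ + 24x² − 9x. Remainder: 15x³ − 35x² − 34x + 7.
Step 5: lead(15x³ − 35x² − 34x + 7) ÷ lead(D) = 15x³ ÷ −3x³ = −5. Subtract (−5)·D = 15x³ − 40x² − 40x + 15. Remainder: 5x² + 6x − 8.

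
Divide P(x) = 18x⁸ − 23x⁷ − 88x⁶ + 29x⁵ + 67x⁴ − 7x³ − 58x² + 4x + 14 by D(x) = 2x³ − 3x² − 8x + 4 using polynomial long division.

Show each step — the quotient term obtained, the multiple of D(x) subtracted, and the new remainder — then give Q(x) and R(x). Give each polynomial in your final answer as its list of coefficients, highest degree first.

Q = [9, 2, -5, -3, 5, 2]; R = [6]

Step 1: lead(18x⁸ − 23x⁷ − 88x⁶ + 29x⁵ + 67x⁴ − 7x³ − 58x² + 4x + 14) ÷ lead(D) = 18x⁸ ÷ 2x³ = 9x⁵. Subtract (9x⁵)·D = 18x⁸ − 27x⁷ − 72x⁶ + 36x⁵. Remainder: 4x⁷ − 16x⁶ − 7x⁵ + 67x⁴ − 7x³ − 58x² + 4x + 14.
Step 2: lead(4x⁷ − 16x⁶ − 7x⁵ + 67x⁴ − 7x³ − 58x² + 4x + 14) ÷ lead(D) = 4x⁷ ÷ 2x³ = 2x⁴. Subtract (2x⁴)·D = 4x⁷ − 6x⁶ − 16x⁵ + 8x⁴. Remainder: −10x⁶ + 9x⁵ + 59x⁴ − 7x³ − 58x² + 4x + 14.
Step 3: lead(−10x⁶ + 9x⁵ + 59x⁴ − 7x³ − 58x² + 4x + 14) ÷ lead(D) = −10x⁶ ÷ 2x³ = −5x³. Subtract (−5x³)·D = −10x⁶ + 15x⁵ + 40x⁴ − 20x³. Remainder: −6x⁵ + 19x⁴ + 13x³ − 58x² + 4x + 14.
Step 4: lead(−6x⁵ + 19x⁴ + 13x³ − 58x² + 4x + 14) ÷ lead(D) = −6x⁵ ÷ 2x³ = −3x². Subtract (−3x²)·D = −6x⁵ + 9x⁴ + 24x³ − 12x². Remainder: 10x⁴ − 11x³ − 46x² + 4x + 14.
Step 5: lead(10x⁴ − 11x³ − 46x² + 4x + 14) ÷ lead(D) = 10x⁴ ÷ 2x³ = 5x. Subtract (5x)·D = 10x⁴ − 15x³ − 40x² + 20x. Remainder: 4x³ − 6x² − 16x + 14.
Step 6: lead(4x³ − 6x² − 16x + 14) ÷ lead(D) = 4x³ ÷ 2x³ = 2. Subtract (2)·D = 4x³ − 6x² − 16x + 8. Remainder: 6.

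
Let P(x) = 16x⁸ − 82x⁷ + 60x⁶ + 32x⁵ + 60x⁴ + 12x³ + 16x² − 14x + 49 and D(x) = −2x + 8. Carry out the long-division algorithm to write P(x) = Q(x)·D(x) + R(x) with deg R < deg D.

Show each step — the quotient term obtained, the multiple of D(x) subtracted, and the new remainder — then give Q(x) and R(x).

Step 1: lead(16x⁸ − 82x⁷ + 60x⁶ + 32x⁵ + 60x⁴ + 12x³ + 16x² − 14x + 49) ÷ lead(D) = 16x⁸ ÷ −2x = −8x⁷. Subtract (−8x⁷)·D = 16x⁸ − 64x⁷. Remainder: −18x⁷ + 60x⁶ + 32x⁵ + 60x⁴ + 12x³ + 16x² − 14x + 49.
Step 2: lead(−18x⁷ + 60x⁶ + 32x⁵ + 60x⁴ + 12x³ + 16x² − 14x + 49) ÷ lead(D) = −18x⁷ ÷ −2x = 9x⁶. Subtract (9x⁶)·D = −18x⁷ + 72x⁶. Remainder: −12x⁶ + 32x⁵ + 60x⁴ + 12x³ + 16x² − 14x + 49.
Step 3: lead(−12x⁶ + 32x⁵ + 60x⁴ + 12x³ + 16x² − 14x + 49) ÷ lead(D) = −12x⁶ ÷ −2x = 6x⁵. Subtract (6x⁵)·D = −12x⁶ + 48x⁵. Remainder: −16x⁵ + 60x⁴ + 12x³ + 16x² − 14x + 49.
Step 4: lead(−16x⁵ + 60x⁴ + 12x³ + 16x² − 14x + 49) ÷ lead(D) = −16x⁵ ÷ −2x = 8x⁴. Subtract (8x⁴)·D = −16x⁵ + 64x⁴. Remainder: −4x⁴ + 12x³ + 16x² − 14x + 49.
Step 5: lead(−4x⁴ + 12x³ + 16x² − 14x + 49) ÷ lead(D) = −4x⁴ ÷ −2x = 2x³. Subtract (2x³)·D = −4x⁴ + 16x³. Remainder: −4x³ + 16x² − 14x + 49.
Step 6: lead(−4x³ + 16x² − 14x + 49) ÷ lead(D) = −4x³ ÷ −2x = 2x². Subtract (2x²)·D = −4x³ + 16x². Remainder: −14x + 49.
Step 7: lead(−14x + 49) ÷ lead(D) = −14x ÷ −2x = 7. Subtract (7)·D = −14x + 56. Remainder: −7.

Q(x) = −8x⁷ + 9x⁶ + 6x⁵ + 8x⁴ + 2x³ + 2x² + 7; R(x) = −7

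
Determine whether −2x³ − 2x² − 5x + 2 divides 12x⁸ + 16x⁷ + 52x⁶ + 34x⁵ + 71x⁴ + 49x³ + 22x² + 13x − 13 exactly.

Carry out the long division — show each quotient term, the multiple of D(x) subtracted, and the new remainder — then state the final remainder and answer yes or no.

R(x) = −3, so D(x) is not a factor of P(x). no

Step 1: lead(12x⁸ + 16x⁷ + 52x⁶ + 34x⁵ + 71x⁴ + 49x³ + 22x² + 13x − 13) ÷ lead(D) = 12x⁸ ÷ −2x³ = −6x⁵. Subtract (−6x⁵)·D = 12x⁸ + 12x⁷ + 30x⁶ − 12x⁵. Remainder: 4x⁷ + 22x⁶ + 46x⁵ + 71x⁴ + 49x³ + 22x² + 13x − 13.
Step 2: lead(4x⁷ + 22x⁶ + 46x⁵ + 71x⁴ + 49x³ + 22x² + 13x − 13) ÷ lead(D) = 4x⁷ ÷ −2x³ = −2x⁴. Subtract (−2x⁴)·D = 4x⁷ + 4x⁶ + 10x⁵ − 4x⁴. Remainder: 18x⁶ + 36x⁵ + 75x⁴ + 49x³ + 22x² + 13x − 13.
Step 3: lead(18x⁶ + 36x⁵ + 75x⁴ + 49x³ + 22x² + 13x − 13) ÷ lead(D) = 18x⁶ ÷ −2x³ = −9x³. Subtract (−9x³)·D = 18x⁶ + 18x⁵ + 45x⁴ − 18x³. Remainder: 18x⁵ + 30x⁴ + 67x³ + 22x² + 13x − 13.
Step 4: lead(18x⁵ + 30x⁴ + 67x³ + 22x² + 13x − 13) ÷ lead(D) = 18x⁵ ÷ −2x³ = −9x². Subtract (−9x²)·D = 18x⁵ + 18x⁴ + 45x³ − 18x². Remainder: 12x⁴ + 22x³ + 40x² + 13x − 13.
Step 5: lead(12x⁴ + 22x³ + 40x² + 13x − 13) ÷ lead(D) = 12x⁴ ÷ −2x³ = −6x. Subtract (−6x)·D = 12x⁴ + 12x³ + 30x² − 12x. Remainder: 10x³ + 10x² + 25x − 13.
Step 6: lead(10x³ + 10x² + 25x − 13) ÷ lead(D) = 10x³ ÷ −2x³ = −5. Subtract (−5)·D = 10x³ + 10x² + 25x − 10. Remainder: −3.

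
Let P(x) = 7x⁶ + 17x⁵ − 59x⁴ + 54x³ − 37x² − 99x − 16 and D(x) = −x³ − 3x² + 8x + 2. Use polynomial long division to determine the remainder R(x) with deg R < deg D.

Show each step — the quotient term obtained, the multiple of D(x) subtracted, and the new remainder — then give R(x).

Step 1: lead(7x⁶ + 17x⁵ − 59x⁴ + 54x³ − 37x² − 99x − 16) ÷ lead(D) = 7x⁶ ÷ −x³ = −7x³. Subtract (−7x³)·D = 7x⁶ + 21x⁵ − 56x⁴ − 14x³. Remainder: −4x⁵ − 3x⁴ + 68x³ − 37x² − 99x − 16.
Step 2: lead(−4x⁵ − 3x⁴ + 68x³ − 37x² − 99x − 16) ÷ lead(D) = −4x⁵ ÷ −x³ = 4x². Subtract (4x²)·D = −4x⁵ − 12x⁴ + 32x³ + 8x². Remainder: 9x⁴ + 36x³ − 45x² − 99x − 16.
Step 3: lead(9x⁴ + 36x³ − 45x² − 99x − 16) ÷ lead(D) = 9x⁴ ÷ −x³ = −9x. Subtract (−9x)·D = 9x⁴ + 27x³ − 72x² − 18x. Remainder: 9x³ + 27x² − 81x − 16.
Step 4: lead(9x³ + 27x² − 81x − 16) ÷ lead(D) = 9x³ ÷ −x³ = −9. Subtract (−9)·D = 9x³ + 27x² − 72x − 18. Remainder: −9x + 2.

R(x) = −9x + 2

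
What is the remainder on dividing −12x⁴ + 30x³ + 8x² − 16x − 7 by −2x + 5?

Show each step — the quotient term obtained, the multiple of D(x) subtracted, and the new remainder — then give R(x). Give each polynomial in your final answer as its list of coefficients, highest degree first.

Step 1: lead(−12x⁴ + 30x³ + 8x² − 16x − 7) ÷ lead(D) = −12x⁴ ÷ −2x = 6x³. Subtract (6x³)·D = −12x⁴ + 30x³. Remainder: 8x² − 16x − 7.
Step 2: lead(8x² − 16x − 7) ÷ lead(D) = 8x² ÷ −2x = −4x. Subtract (−4x)·D = 8x² − 20x. Remainder: 4x − 7.
Step 3: lead(4x − 7) ÷ lead(D) = 4x ÷ −2x = −2. Subtract (−2)·D = 4x − 10. Remainder: 3.

R = [3]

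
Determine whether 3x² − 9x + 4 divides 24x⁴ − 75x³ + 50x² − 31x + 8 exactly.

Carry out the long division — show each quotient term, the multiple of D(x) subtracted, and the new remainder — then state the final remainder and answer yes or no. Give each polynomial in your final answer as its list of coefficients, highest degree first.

R = [-4], so D(x) is not a factor of P(x). no

Step 1: lead(24x⁴ − 75x³ + 50x² − 31x + 8) ÷ lead(D) = 24x⁴ ÷ 3x² = 8x². Subtract (8x²)·D = 24x⁴ − 72x³ + 32x². Remainder: −3x³ + 18x² − 31x + 8.
Step 2: lead(−3x³ + 18x² − 31x + 8) ÷ lead(D) = −3x³ ÷ 3x² = −x. Subtract (−x)·D = −3x³ + 9x² − 4x. Remainder: 9x² − 27x + 8.
Step 3: lead(9x² − 27x + 8) ÷ lead(D) = 9x² ÷ 3x² = 3. Subtract (3)·D = 9x² − 27x + 12. Remainder: −4.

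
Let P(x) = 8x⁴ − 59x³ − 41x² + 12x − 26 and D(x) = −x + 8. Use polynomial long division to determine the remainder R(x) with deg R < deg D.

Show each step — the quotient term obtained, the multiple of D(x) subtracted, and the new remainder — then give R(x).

Step 1: lead(8x⁴ − 59x³ − 41x² + 12x − 26) ÷ lead(D) = 8x⁴ ÷ −x = −8x³. Subtract (−8x³)·D = 8x⁴ − 64x³. Remainder: 5x³ − 41x² + 12x − 26.
Step 2: lead(5x³ − 41x² + 12x − 26) ÷ lead(D) = 5x³ ÷ −x = −5x². Subtract (−5x²)·D = 5x³ − 40x². Remainder: −x² + 12x − 26.
Step 3: lead(−x² + 12x − 26) ÷ lead(D) = −x² ÷ −x = x. Subtract (x)·D = −x² + 8x. Remainder: 4x − 26.
Step 4: lead(4x − 26) ÷ lead(D) = 4x ÷ −x = −4. Subtract (−4)·D = 4x − 32. Remainder: 6.

R(x) = 6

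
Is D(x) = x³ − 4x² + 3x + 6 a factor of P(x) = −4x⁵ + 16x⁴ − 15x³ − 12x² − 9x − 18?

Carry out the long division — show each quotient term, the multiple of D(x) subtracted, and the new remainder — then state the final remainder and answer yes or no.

Step 1: lead(−4x⁵ + 16x⁴ − 15x³ − 12x² − 9x − 18) ÷ lead(D) = −4x⁵ ÷ x³ = −4x². Subtract (−4x²)·D = −4x⁵ + 16x⁴ − 12x³ − 24x². Remainder: −3x³ + 12x² − 9x − 18.
Step 2: lead(−3x³ + 12x² − 9x − 18) ÷ lead(D) = −3x³ ÷ x³ = −3. Subtract (−3)·D = −3x³ + 12x² − 9x − 18. Remainder: 0.

R(x) = 0, so D(x) is a factor of P(x). yes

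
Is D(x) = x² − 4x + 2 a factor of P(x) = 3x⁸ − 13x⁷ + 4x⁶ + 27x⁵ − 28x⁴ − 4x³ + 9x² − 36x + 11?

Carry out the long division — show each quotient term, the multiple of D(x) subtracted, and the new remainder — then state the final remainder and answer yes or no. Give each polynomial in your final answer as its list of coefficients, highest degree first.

R = [-4, -7], so D(x) is not a factor of P(x). no

Step 1: lead(3x⁸ − 13x⁷ + 4x⁶ + 27x⁵ − 28x⁴ − 4x³ + 9x² − 36x + 11) ÷ lead(D) = 3x⁸ ÷ x² = 3x⁶. Subtract (3x⁶)·D = 3x⁸ − 12x⁷ + 6x⁶. Remainder: −x⁷ − 2x⁶ + 27x⁵ − 28x⁴ − 4x³ + 9x² − 36x + 11.
Step 2: lead(−x⁷ − 2x⁶ + 27x⁵ − 28x⁴ − 4x³ + 9x² − 36x + 11) ÷ lead(D) = −x⁷ ÷ x² = −x⁵. Subtract (−x⁵)·D = −x⁷ + 4x⁶ − 2x⁵. Remainder: −6x⁶ + 29x⁵ − 28x⁴ − 4x³ + 9x² − 36x + 11.
Step 3: lead(−6x⁶ + 29x⁵ − 28x⁴ − 4x³ + 9x² − 36x + 11) ÷ lead(D) = −6x⁶ ÷ x² = −6x⁴. Subtract (−6x⁴)·D = −6x⁶ + 24x⁵ − 12x⁴. Remainder: 5x⁵ − 16x⁴ − 4x³ + 9x² − 36x + 11.
Step 4: lead(5x⁵ − 16x⁴ − 4x³ + 9x² − 36x + 11) ÷ lead(D) = 5x⁵ ÷ x² = 5x³. Subtract (5x³)·D = 5x⁵ − 20x⁴ + 10x³. Remainder: 4x⁴ − 14x³ + 9x² − 36x + 11.
Step 5: lead(4x⁴ − 14x³ + 9x² − 36x + 11) ÷ lead(D) = 4x⁴ ÷ x² = 4x². Subtract (4x²)·D = 4x⁴ − 16x³ + 8x². Remainder: 2x³ + x² − 36x + 11.
Step 6: lead(2x³ + x² − 36x + 11) ÷ lead(D) = 2x³ ÷ x² = 2x. Subtract (2x)·D = 2x³ − 8x² + 4x. Remainder: 9x² − 40x + 11.
Step 7: lead(9x² − 40x + 11) ÷ lead(D) = 9x² ÷ x² = 9. Subtract (9)·D = 9x² − 36x + 18. Remainder: −4x − 7.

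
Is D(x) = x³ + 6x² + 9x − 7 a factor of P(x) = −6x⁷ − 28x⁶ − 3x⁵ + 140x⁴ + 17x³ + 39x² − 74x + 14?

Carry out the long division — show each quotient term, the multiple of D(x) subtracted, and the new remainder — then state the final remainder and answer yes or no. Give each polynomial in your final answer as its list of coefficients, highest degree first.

R = [0], so D(x) is a factor of P(x). yes

Step 1: lead(−6x⁷ − 28x⁶ − 3x⁵ + 140x⁴ + 17x³ + 39x² − 74x + 14) ÷ lead(D) = −6x⁷ ÷ x³ = −6x⁴. Subtract (−6x⁴)·D = −6x⁷ − 36x⁶ − 54x⁵ + 42x⁴. Remainder: 8x⁶ + 51x⁵ + 98x⁴ + 17x³ + 39x² − 74x + 14.
Step 2: lead(8x⁶ + 51x⁵ + 98x⁴ + 17x³ + 39x² − 74x + 14) ÷ lead(D) = 8x⁶ ÷ x³ = 8x³. Subtract (8x³)·D = 8x⁶ + 48x⁵ + 72x⁴ − 56x³. Remainder: 3x⁵ + 26x⁴ + 73x³ + 39x² − 74x + 14.
Step 3: lead(3x⁵ + 26x⁴ + 73x³ + 39x² − 74x + 14) ÷ lead(D) = 3x⁵ ÷ x³ = 3x². Subtract (3x²)·D = 3x⁵ + 18x⁴ + 27x³ − 21x². Remainder: 8x⁴ + 46x³ + 60x² − 74x + 14.
Step 4: lead(8x⁴ + 46x³ + 60x² − 74x + 14) ÷ lead(D) = 8x⁴ ÷ x³ = 8x. Subtract (8x)·D = 8x⁴ + 48x³ + 72x² − 56x. Remainder: −2x³ − 12x² − 18x + 14.
Step 5: lead(−2x³ − 12x² − 18x + 14) ÷ lead(D) = −2x³ ÷ x³ = −2. Subtract (−2)·D = −2x³ − 12x² − 18x + 14. Remainder: 0.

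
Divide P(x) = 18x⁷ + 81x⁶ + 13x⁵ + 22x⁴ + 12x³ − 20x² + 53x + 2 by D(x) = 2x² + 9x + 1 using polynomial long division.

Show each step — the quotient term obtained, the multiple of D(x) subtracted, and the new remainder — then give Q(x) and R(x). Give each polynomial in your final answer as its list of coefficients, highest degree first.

Q = [9, 0, 2, 2, -4, 7]; R = [-6, -5]

Step 1: lead(18x⁷ + 81x⁶ + 13x⁵ + 22x⁴ + 12x³ − 20x² + 53x + 2) ÷ lead(D) = 18x⁷ ÷ 2x² = 9x⁵. Subtract (9x⁵)·D = 18x⁷ + 81x⁶ + 9x⁵. Remainder: 4x⁵ + 22x⁴ + 12x³ − 20x² + 53x + 2.
Step 2: lead(4x⁵ + 22x⁴ + 12x³ − 20x² + 53x + 2) ÷ lead(D) = 4x⁵ ÷ 2x² = 2x³. Subtract (2x³)·D = 4x⁵ + 18x⁴ + 2x³. Remainder: 4x⁴ + 10x³ − 20x² + 53x + 2.
Step 3: lead(4x⁴ + 10x³ − 20x² + 53x + 2) ÷ lead(D) = 4x⁴ ÷ 2x² = 2x². Subtract (2x²)·D = 4x⁴ + 18x³ + 2x². Remainder: −8x³ − 22x² + 53x + 2.
Step 4: lead(−8x³ − 22x² + 53x + 2) ÷ lead(D) = −8x³ ÷ 2x² = −4x. Subtract (−4x)·D = −8x³ − 36x² − 4x. Remainder: 14x² + 57x + 2.
Step 5: lead(14x² + 57x + 2) ÷ lead(D) = 14x² ÷ 2x² = 7. Subtract (7)·D = 14x² + 63x + 7. Remainder: −6x − 5.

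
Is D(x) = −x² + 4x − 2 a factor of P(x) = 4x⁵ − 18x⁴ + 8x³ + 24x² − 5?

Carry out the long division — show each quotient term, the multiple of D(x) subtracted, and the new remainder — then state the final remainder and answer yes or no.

Step 1: lead(4x⁵ − 18x⁴ + 8x³ + 24x² − 5) ÷ lead(D) = 4x⁵ ÷ −x² = −4x³. Subtract (−4x³)·D = 4x⁵ − 16x⁴ + 8x³. Remainder: −2x⁴ + 24x² − 5.
Step 2: lead(−2x⁴ + 24x² − 5) ÷ lead(D) = −2x⁴ ÷ −x² = 2x². Subtract (2x²)·D = −2x⁴ + 8x³ − 4x². Remainder: −8x³ + 28x² − 5.
Step 3: lead(−8x³ + 28x² − 5) ÷ lead(D) = −8x³ ÷ −x² = 8x. Subtract (8x)·D = −8x³ + 32x² − 16x. Remainder: −4x² + 16x − 5.
Step 4: lead(−4x² + 16x − 5) ÷ lead(D) = −4x² ÷ −x² = 4. Subtract (4)·D = −4x² + 16x − 8. Remainder: 3.

R(x) = 3, so D(x) is not a factor of P(x). no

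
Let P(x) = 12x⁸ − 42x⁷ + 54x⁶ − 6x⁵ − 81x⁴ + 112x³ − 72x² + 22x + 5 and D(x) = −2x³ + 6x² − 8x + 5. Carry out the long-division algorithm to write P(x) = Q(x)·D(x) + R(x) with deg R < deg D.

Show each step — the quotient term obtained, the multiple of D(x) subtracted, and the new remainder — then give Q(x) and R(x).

Q(x) = −6x⁵ + 3x⁴ + 6x³ − 6x² + 6x + 1; R(x) = 0

Step 1: lead(12x⁸ − 42x⁷ + 54x⁶ − 6x⁵ − 81x⁴ + 112x³ − 72x² + 22x + 5) ÷ lead(D) = 12x⁸ ÷ −2x³ = −6x⁵. Subtract (−6x⁵)·D = 12x⁸ − 36x⁷ + 48x⁶ − 30x⁵. Remainder: −6x⁷ + 6x⁶ + 24x⁵ − 81x⁴ + 112x³ − 72x² + 22x + 5.
Step 2: lead(−6x⁷ + 6x⁶ + 24x⁵ − 81x⁴ + 112x³ − 72x² + 22x + 5) ÷ lead(D) = −6x⁷ ÷ −2x³ = 3x⁴. Subtract (3x⁴)·D = −6x⁷ + 18x⁶ − 24x⁵ + 15x⁴. Remainder: −12x⁶ + 48x⁵ − 96x⁴ + 112x³ − 72x² + 22x + 5.
Step 3: lead(−12x⁶ + 48x⁵ − 96x⁴ + 112x³ − 72x² + 22x + 5) ÷ lead(D) = −12x⁶ ÷ −2x³ = 6x³. Subtract (6x³)·D = −12x⁶ + 36x⁵ − 48x⁴ + 30x³. Remainder: 12x⁵ − 48x⁴ + 82x³ − 72x² + 22x + 5.
Step 4: lead(12x⁵ − 48x⁴ + 82x³ − 72x² + 22x + 5) ÷ lead(D) = 12x⁵ ÷ −2x³ = −6x². Subtract (−6x²)·D = 12x⁵ − 36x⁴ + 48x³ − 30x². Remainder: −12x⁴ + 34x³ − 42x² + 22x + 5.
Step 5: lead(−12x⁴ + 34x³ − 42x² + 22x + 5) ÷ lead(D) = −12x⁴ ÷ −2x³ = 6x. Subtract (6x)·D = −12x⁴ + 36x³ − 48x² + 30x. Remainder: −2x³ + 6x² − 8x + 5.
Step 6: lead(−2x³ + 6x² − 8x + 5) ÷ lead(D) = −2x³ ÷ −2x³ = 1. Subtract (1)·D = −2x³ + 6x² − 8x + 5. Remainder: 0.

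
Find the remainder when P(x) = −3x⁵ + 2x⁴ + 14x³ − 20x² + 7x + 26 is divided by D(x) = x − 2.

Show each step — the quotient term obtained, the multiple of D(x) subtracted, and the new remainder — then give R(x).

Step 1: lead(−3x⁵ + 2x⁴ + 14x³ − 20x² + 7x + 26) ÷ lead(D) = −3x⁵ ÷ x = −3x⁴. Subtract (−3x⁴)·D = −3x⁵ + 6x⁴. Remainder: −4x⁴ + 14x³ − 20x² + 7x + 26.
Step 2: lead(−4x⁴ + 14x³ − 20x² + 7x + 26) ÷ lead(D) = −4x⁴ ÷ x = −4x³. Subtract (−4x³)·D = −4x⁴ + 8x³. Remainder: 6x³ − 20x² + 7x + 26.
Step 3: lead(6x³ − 20x² + 7x + 26) ÷ lead(D) = 6x³ ÷ x = 6x². Subtract (6x²)·D = 6x³ − 12x². Remainder: −8x² + 7x + 26.
Step 4: lead(−8x² + 7x + 26) ÷ lead(D) = −8x² ÷ x = −8x. Subtract (−8x)·D = −8x² + 16x. Remainder: −9x + 26.
Step 5: lead(−9x + 26) ÷ lead(D) = −9x ÷ x = −9. Subtract (−9)·D = −9x + 18. Remainder: 8.

R(x) = 8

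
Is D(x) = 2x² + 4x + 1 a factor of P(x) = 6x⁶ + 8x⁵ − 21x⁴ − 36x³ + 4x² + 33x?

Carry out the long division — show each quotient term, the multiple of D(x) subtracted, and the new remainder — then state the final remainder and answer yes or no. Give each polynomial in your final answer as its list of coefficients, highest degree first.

Step 1: lead(6x⁶ + 8x⁵ − 21x⁴ − 36x³ + 4x² + 33x) ÷ lead(D) = 6x⁶ ÷ 2x² = 3x⁴. Subtract (3x⁴)·D = 6x⁶ + 12x⁵ + 3x⁴. Remainder: −4x⁵ − 24x⁴ − 36x³ + 4x² + 33x.
Step 2: lead(−4x⁵ − 24x⁴ − 36x³ + 4x² + 33x) ÷ lead(D) = −4x⁵ ÷ 2x² = −2x³. Subtract (−2x³)·D = −4x⁵ − 8x⁴ − 2x³. Remainder: −16x⁴ − 34x³ + 4x² + 33x.
Step 3: lead(−16x⁴ − 34x³ + 4x² + 33x) ÷ lead(D) = −16x⁴ ÷ 2x² = −8x². Subtract (−8x²)·D = −16x⁴ − 32x³ − 8x². Remainder: −2x³ + 12x² + 33x.
Step 4: lead(−2x³ + 12x² + 33x) ÷ lead(D) = −2x³ ÷ 2x² = −x. Subtract (−x)·D = −2x³ − 4x² − x. Remainder: 16x² + 34x.
Step 5: lead(16x² + 34x) ÷ lead(D) = 16x² ÷ 2x² = 8. Subtract (8)·D = 16x² + 32x + 8. Remainder: 2x − 8.

R = [2, -8], so D(x) is not a factor of P(x). no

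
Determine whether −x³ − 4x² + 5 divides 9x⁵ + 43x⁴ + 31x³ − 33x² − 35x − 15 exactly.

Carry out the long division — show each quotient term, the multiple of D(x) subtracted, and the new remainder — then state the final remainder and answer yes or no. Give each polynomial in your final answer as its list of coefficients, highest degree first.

Step 1: lead(9x⁵ + 43x⁴ + 31x³ − 33x² − 35x − 15) ÷ lead(D) = 9x⁵ ÷ −x³ = −9x². Subtract (−9x²)·D = 9x⁵ + 36x⁴ − 45x². Remainder: 7x⁴ + 31x³ + 12x² − 35x − 15.
Step 2: lead(7x⁴ + 31x³ + 12x² − 35x − 15) ÷ lead(D) = 7x⁴ ÷ −x³ = −7x. Subtract (−7x)·D = 7x⁴ + 28x³ − 35x. Remainder: 3x³ + 12x² − 15.
Step 3: lead(3x³ + 12x² − 15) ÷ lead(D) = 3x³ ÷ −x³ = −3. Subtract (−3)·D = 3x³ + 12x² − 15. Remainder: 0.

R = [0], so D(x) is a factor of P(x). yes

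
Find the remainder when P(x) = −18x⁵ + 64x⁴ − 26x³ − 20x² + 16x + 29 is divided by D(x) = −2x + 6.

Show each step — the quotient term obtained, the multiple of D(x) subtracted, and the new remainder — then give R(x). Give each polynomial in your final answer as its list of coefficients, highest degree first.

Step 1: lead(−18x⁵ + 64x⁴ − 26x³ − 20x² + 16x + 29) ÷ lead(D) = −18x⁵ ÷ −2x = 9x⁴. Subtract (9x⁴)·D = −18x⁵ + 54x⁴. Remainder: 10x⁴ − 26x³ − 20x² + 16x + 29.
Step 2: lead(10x⁴ − 26x³ − 20x² + 16x + 29) ÷ lead(D) = 10x⁴ ÷ −2x = −5x³. Subtract (−5x³)·D = 10x⁴ − 30x³. Remainder: 4x³ − 20x² + 16x + 29.
Step 3: lead(4x³ − 20x² + 16x + 29) ÷ lead(D) = 4x³ ÷ −2x = −2x². Subtract (−2x²)·D = 4x³ − 12x². Remainder: −8x² + 16x + 29.
Step 4: lead(−8x² + 16x + 29) ÷ lead(D) = −8x² ÷ −2x = 4x. Subtract (4x)·D = −8x² + 24x. Remainder: −8x + 29.
Step 5: lead(−8x + 29) ÷ lead(D) = −8x ÷ −2x = 4. Subtract (4)·D = −8x + 24. Remainder: 5.

R = [5]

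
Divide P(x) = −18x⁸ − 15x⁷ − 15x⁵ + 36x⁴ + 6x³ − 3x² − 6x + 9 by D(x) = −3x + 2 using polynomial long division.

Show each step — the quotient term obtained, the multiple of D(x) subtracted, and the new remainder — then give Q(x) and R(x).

Step 1: lead(−18x⁸ − 15x⁷ − 15x⁵ + 36x⁴ + 6x³ − 3x² − 6x + 9) ÷ lead(D) = −18x⁸ ÷ −3x = 6x⁷. Subtract (6x⁷)·D = −18x⁸ + 12x⁷. Remainder: −27x⁷ − 15x⁵ + 36x⁴ + 6x³ − 3x² − 6x + 9.
Step 2: lead(−27x⁷ − 15x⁵ + 36x⁴ + 6x³ − 3x² − 6x + 9) ÷ lead(D) = −27x⁷ ÷ −3x = 9x⁶. Subtract (9x⁶)·D = −27x⁷ + 18x⁶. Remainder: −18x⁶ − 15x⁵ + 36x⁴ + 6x³ − 3x² − 6x + 9.
Step 3: lead(−18x⁶ − 15x⁵ + 36x⁴ + 6x³ − 3x² − 6x + 9) ÷ lead(D) = −18x⁶ ÷ −3x = 6x⁵. Subtract (6x⁵)·D = −18x⁶ + 12x⁵. Remainder: −27x⁵ + 36x⁴ + 6x³ − 3x² − 6x + 9.
Step 4: lead(−27x⁵ + 36x⁴ + 6x³ − 3x² − 6x + 9) ÷ lead(D) = −27x⁵ ÷ −3x = 9x⁴. Subtract (9x⁴)·D = −27x⁵ + 18x⁴. Remainder: 18x⁴ + 6x³ − 3x² − 6x + 9.
Step 5: lead(18x⁴ + 6x³ − 3x² − 6x + 9) ÷ lead(D) = 18x⁴ ÷ −3x = −6x³. Subtract (−6x³)·D = 18x⁴ − 12x³. Remainder: 18x³ − 3x² − 6x + 9.
Step 6: lead(18x³ − 3x² − 6x + 9) ÷ lead(D) = 18x³ ÷ −3x = −6x². Subtract (−6x²)·D = 18x³ − 12x². Remainder: 9x² − 6x + 9.
Step 7: lead(9x² − 6x + 9) ÷ lead(D) = 9x² ÷ −3x = −3x. Subtract (−3x)·D = 9x² − 6x. Remainder: 9.

Q(x) = 6x⁷ + 9x⁶ + 6x⁵ + 9x⁴ − 6x³ − 6x² − 3x; R(x) = 9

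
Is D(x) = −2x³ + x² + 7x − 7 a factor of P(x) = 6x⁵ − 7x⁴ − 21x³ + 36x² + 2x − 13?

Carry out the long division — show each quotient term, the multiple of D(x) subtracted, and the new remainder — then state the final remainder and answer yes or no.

R(x) = 9x − 6, so D(x) is not a factor of P(x). no

Step 1: lead(6x⁵ − 7x⁴ − 21x³ + 36x² + 2x − 13) ÷ lead(D) = 6x⁵ ÷ −2x³ = −3x². Subtract (−3x²)·D = 6x⁵ − 3x⁴ − 21x³ + 21x². Remainder: −4x⁴ + 15x² + 2x − 13.
Step 2: lead(−4x⁴ + 15x² + 2x − 13) ÷ lead(D) = −4x⁴ ÷ −2x³ = 2x. Subtract (2x)·D = −4x⁴ + 2x³ + 14x² − 14x. Remainder: −2x³ + x² + 16x − 13.
Step 3: lead(−2x³ + x² + 16x − 13) ÷ lead(D) = −2x³ ÷ −2x³ = 1. Subtract (1)·D = −2x³ + x² + 7x − 7. Remainder: 9x − 6.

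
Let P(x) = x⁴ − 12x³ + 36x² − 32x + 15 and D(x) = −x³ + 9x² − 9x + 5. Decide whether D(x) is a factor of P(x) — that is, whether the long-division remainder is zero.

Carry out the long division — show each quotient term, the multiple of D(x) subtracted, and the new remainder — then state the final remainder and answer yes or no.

R(x) = 0, so D(x) is a factor of P(x). yes

Step 1: lead(x⁴ − 12x³ + 36x² − 32x + 15) ÷ lead(D) = x⁴ ÷ −x³ = −x. Subtract (−x)·D = x⁴ − 9x³ + 9x² − 5x. Remainder: −3x³ + 27x² − 27x + 15.
Step 2: lead(−3x³ + 27x² − 27x + 15) ÷ lead(D) = −3x³ ÷ −x³ = 3. Subtract (3)·D = −3x³ + 27x² − 27x + 15. Remainder: 0.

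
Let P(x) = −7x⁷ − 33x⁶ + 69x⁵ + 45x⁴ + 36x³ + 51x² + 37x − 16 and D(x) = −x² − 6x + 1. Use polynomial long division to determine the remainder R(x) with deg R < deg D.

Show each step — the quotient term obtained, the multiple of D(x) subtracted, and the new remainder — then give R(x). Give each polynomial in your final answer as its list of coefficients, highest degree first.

Step 1: lead(−7x⁷ − 33x⁶ + 69x⁵ + 45x⁴ + 36x³ + 51x² + 37x − 16) ÷ lead(D) = −7x⁷ ÷ −x² = 7x⁵. Subtract (7x⁵)·D = −7x⁷ − 42x⁶ + 7x⁵. Remainder: 9x⁶ + 62x⁵ + 45x⁴ + 36x³ + 51x² + 37x − 16.
Step 2: lead(9x⁶ + 62x⁵ + 45x⁴ + 36x³ + 51x² + 37x − 16) ÷ lead(D) = 9x⁶ ÷ −x² = −9x⁴. Subtract (−9x⁴)·D = 9x⁶ + 54x⁵ − 9x⁴. Remainder: 8x⁵ + 54x⁴ + 36x³ + 51x² + 37x − 16.
Step 3: lead(8x⁵ + 54x⁴ + 36x³ + 51x² + 37x − 16) ÷ lead(D) = 8x⁵ ÷ −x² = −8x³. Subtract (−8x³)·D = 8x⁵ + 48x⁴ − 8x³. Remainder: 6x⁴ + 44x³ + 51x² + 37x − 16.
Step 4: lead(6x⁴ + 44x³ + 51x² + 37x − 16) ÷ lead(D) = 6x⁴ ÷ −x² = −6x². Subtract (−6x²)·D = 6x⁴ + 36x³ − 6x². Remainder: 8x³ + 57x² + 37x − 16.
Step 5: lead(8x³ + 57x² + 37x − 16) ÷ lead(D) = 8x³ ÷ −x² = −8x. Subtract (−8x)·D = 8x³ + 48x² − 8x. Remainder: 9x² + 45x − 16.
Step 6: lead(9x² + 45x − 16) ÷ lead(D) = 9x² ÷ −x² = −9. Subtract (−9)·D = 9x² + 54x − 9. Remainder: −9x − 7.

R = [-9, -7]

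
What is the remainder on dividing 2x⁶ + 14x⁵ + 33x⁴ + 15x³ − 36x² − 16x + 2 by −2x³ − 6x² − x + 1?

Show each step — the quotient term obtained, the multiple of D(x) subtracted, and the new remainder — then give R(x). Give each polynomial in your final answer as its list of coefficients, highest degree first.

R = [-6, -4]

Step 1: lead(2x⁶ + 14x⁵ + 33x⁴ + 15x³ − 36x² − 16x + 2) ÷ lead(D) = 2x⁶ ÷ −2x³ = −x³. Subtract (−x³)·D = 2x⁶ + 6x⁵ + x⁴ − x³. Remainder: 8x⁵ + 32x⁴ + 16x³ − 36x² − 16x + 2.
Step 2: lead(8x⁵ + 32x⁴ + 16x³ − 36x² − 16x + 2) ÷ lead(D) = 8x⁵ ÷ −2x³ = −4x². Subtract (−4x²)·D = 8x⁵ + 24x⁴ + 4x³ − 4x². Remainder: 8x⁴ + 12x³ − 32x² − 16x + 2.
Step 3: lead(8x⁴ + 12x³ − 32x² − 16x + 2) ÷ lead(D) = 8x⁴ ÷ −2x³ = −4x. Subtract (−4x)·D = 8x⁴ + 24x³ + 4x² − 4x. Remainder: −12x³ − 36x² − 12x + 2.
Step 4: lead(−12x³ − 36x² − 12x + 2) ÷ lead(D) = −12x³ ÷ −2x³ = 6. Subtract (6)·D = −12x³ − 36x² − 6x + 6. Remainder: −6x − 4.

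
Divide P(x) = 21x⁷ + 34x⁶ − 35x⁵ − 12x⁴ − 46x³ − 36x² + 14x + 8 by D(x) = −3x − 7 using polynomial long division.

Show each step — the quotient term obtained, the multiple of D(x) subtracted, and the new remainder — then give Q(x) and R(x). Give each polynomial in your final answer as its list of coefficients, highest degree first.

Step 1: lead(21x⁷ + 34x⁶ − 35x⁵ − 12x⁴ − 46x³ − 36x² + 14x + 8) ÷ lead(D) = 21x⁷ ÷ −3x = −7x⁶. Subtract (−7x⁶)·D = 21x⁷ + 49x⁶. Remainder: −15x⁶ − 35x⁵ − 12x⁴ − 46x³ − 36x² + 14x + 8.
Step 2: lead(−15x⁶ − 35x⁵ − 12x⁴ − 46x³ − 36x² + 14x + 8) ÷ lead(D) = −15x⁶ ÷ −3x = 5x⁵. Subtract (5x⁵)·D = −15x⁶ − 35x⁵. Remainder: −12x⁴ − 46x³ − 36x² + 14x + 8.
Step 3: lead(−12x⁴ − 46x³ − 36x² + 14x + 8) ÷ lead(D) = −12x⁴ ÷ −3x = 4x³. Subtract (4x³)·D = −12x⁴ − 28x³. Remainder: −18x³ − 36x² + 14x + 8.
Step 4: lead(−18x³ − 36x² + 14x + 8) ÷ lead(D) = −18x³ ÷ −3x = 6x². Subtract (6x²)·D = −18x³ − 42x². Remainder: 6x² + 14x + 8.
Step 5: lead(6x² + 14x + 8) ÷ lead(D) = 6x² ÷ −3x = −2x. Subtract (−2x)·D = 6x² + 14x. Remainder: 8.

Q = [-7, 5, 0, 4, 6, -2, 0]; R = [8]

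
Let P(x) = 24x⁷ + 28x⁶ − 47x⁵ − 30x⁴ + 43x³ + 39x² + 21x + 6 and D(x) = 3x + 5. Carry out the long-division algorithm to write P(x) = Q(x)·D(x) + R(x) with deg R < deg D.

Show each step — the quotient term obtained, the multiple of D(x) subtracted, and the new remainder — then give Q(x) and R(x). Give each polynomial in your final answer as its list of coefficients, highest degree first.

Q = [8, -4, -9, 5, 6, 3, 2]; R = [-4]

Step 1: lead(24x⁷ + 28x⁶ − 47x⁵ − 30x⁴ + 43x³ + 39x² + 21x + 6) ÷ lead(D) = 24x⁷ ÷ 3x = 8x⁶. Subtract (8x⁶)·D = 24x⁷ + 40x⁶. Remainder: −12x⁶ − 47x⁵ − 30x⁴ + 43x³ + 39x² + 21x + 6.
Step 2: lead(−12x⁶ − 47x⁵ − 30x⁴ + 43x³ + 39x² + 21x + 6) ÷ lead(D) = −12x⁶ ÷ 3x = −4x⁵. Subtract (−4x⁵)·D = −12x⁶ − 20x⁵. Remainder: −27x⁵ − 30x⁴ + 43x³ + 39x² + 21x + 6.
Step 3: lead(−27x⁵ − 30x⁴ + 43x³ + 39x² + 21x + 6) ÷ lead(D) = −27x⁵ ÷ 3x = −9x⁴. Subtract (−9x⁴)·D = −27x⁵ − 45x⁴. Remainder: 15x⁴ + 43x³ + 39x² + 21x + 6.
Step 4: lead(15x⁴ + 43x³ + 39x² + 21x + 6) ÷ lead(D) = 15x⁴ ÷ 3x = 5x³. Subtract (5x³)·D = 15x⁴ + 25x³. Remainder: 18x³ + 39x² + 21x + 6.
Step 5: lead(18x³ + 39x² + 21x + 6) ÷ lead(D) = 18x³ ÷ 3x = 6x². Subtract (6x²)·D = 18x³ + 30x². Remainder: 9x² + 21x + 6.
Step 6: lead(9x² + 21x + 6) ÷ lead(D) = 9x² ÷ 3x = 3x. Subtract (3x)·D = 9x² + 15x. Remainder: 6x + 6.
Step 7: lead(6x + 6) ÷ lead(D) = 6x ÷ 3x = 2. Subtract (2)·D = 6x + 10. Remainder: −4.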